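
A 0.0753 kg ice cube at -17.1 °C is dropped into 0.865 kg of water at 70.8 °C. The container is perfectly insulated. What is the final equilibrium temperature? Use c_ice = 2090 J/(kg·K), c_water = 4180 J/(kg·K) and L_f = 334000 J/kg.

T_f ≈ 58.0 °C

Energy conservation, ΣQ = 0:
ice -17.1→0 °C: 0.0753×2090×17.1 = 2691.1
  latent heat to melt: 0.0753×334000 = 25150
  warm the meltwater: 314.75 T
  water: 3615.7(T − 70.8)
3930.5 T = 255992 − 27841 = 228150
T ≈ 58.05 °C — above 0 °C, consistent with complete melting.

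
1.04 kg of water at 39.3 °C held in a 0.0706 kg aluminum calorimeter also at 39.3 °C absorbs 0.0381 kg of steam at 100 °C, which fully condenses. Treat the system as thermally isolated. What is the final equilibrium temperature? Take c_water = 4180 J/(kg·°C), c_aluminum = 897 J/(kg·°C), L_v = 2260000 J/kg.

Heat gained plus heat lost sum to zero:
steam→water at 100 °C releases m L_v = 0.0381×2260000 = 86106; condensed water 100 °C→T: 159.26(T − 100); water warms: 1.04×4180×(T − 39.3) = 4347.2(T − 39.3); cup: 63.33(T − 39.3)
4569.8 T = 86106 + 15926 + 173334 = 275366
T ≈ 60.26 °C (< 100 °C, so full condensation is consistent).

T_f ≈ 60.3 °C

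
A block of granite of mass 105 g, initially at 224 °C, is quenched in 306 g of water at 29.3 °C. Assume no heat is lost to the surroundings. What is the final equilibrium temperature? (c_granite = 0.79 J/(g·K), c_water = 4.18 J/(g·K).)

Heat lost by the granite equals heat gained by the water:
105·0.79·(224 − T) = 306·4.18·(T − 29.3)
82.95(224 − T) = 1279.1(T − 29.3)
1362 T = 56058  ⇒  T ≈ 41.16 °C

T_f ≈ 41.2 °C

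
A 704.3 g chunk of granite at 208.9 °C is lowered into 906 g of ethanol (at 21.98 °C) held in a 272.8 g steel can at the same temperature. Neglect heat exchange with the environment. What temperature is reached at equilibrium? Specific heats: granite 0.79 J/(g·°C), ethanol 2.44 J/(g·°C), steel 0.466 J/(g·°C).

T_f ≈ 57.9 °C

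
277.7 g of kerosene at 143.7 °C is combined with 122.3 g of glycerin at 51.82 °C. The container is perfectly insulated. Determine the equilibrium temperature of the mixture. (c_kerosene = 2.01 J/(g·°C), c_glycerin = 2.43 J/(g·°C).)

T_f ≈ 111.8 °C

With ΣQ=0 the equilibrium temperature is the m·c-weighted mean:
T_f = (558.18*143.7 + 297.19*51.82) / (558.18 + 297.19)
    = 95610 / 855.37 ≈ 111.78 °C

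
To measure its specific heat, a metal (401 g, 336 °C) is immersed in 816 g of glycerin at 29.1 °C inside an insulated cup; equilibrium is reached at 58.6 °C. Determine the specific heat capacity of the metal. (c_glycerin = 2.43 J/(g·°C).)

m_s c (T_s − T_f) = m_glycerin c_glycerin (T_f − T_0):
401·c·(336 − 58.6) = 816·2.43·(58.6 − 29.1)
111237 c = 58495  ⇒  c ≈ 0.5259 J/(g·°C)

c ≈ 0.526 J/(g·°C)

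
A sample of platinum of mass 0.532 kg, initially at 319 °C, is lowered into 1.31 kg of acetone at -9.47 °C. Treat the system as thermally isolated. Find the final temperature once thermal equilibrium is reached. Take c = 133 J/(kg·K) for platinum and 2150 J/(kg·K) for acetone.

T_f ≈ -1.4 °C

Heat gained plus heat lost sum to zero:
0.532*133*(T − 319) + 1.31*2150*(T − (-9.47)) = 0
(70.76 + 2816.5) T = 70.76*319 + 2816.5*(-9.47)
T = -4101.1 / 2887.3 = -1.42 °C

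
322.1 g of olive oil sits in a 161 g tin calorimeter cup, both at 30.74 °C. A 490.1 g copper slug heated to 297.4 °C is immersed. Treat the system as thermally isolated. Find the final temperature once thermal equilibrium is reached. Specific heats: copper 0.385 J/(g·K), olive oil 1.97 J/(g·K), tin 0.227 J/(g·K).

Energy conservation, ΣQ = 0:
490.1*0.385*(T − 297.4) + 322.1*1.97*(T − 30.74) + 161*0.227*(T − 30.74) = 0
188.69(T − 297.4) + 634.54(T − 30.74) + 36.55(T − 30.74) = 0
(188.69 + 634.54 + 36.55) T = 188.69*297.4 + 634.54*30.74 + 36.55*30.74
T = 76745/859.77 ≈ 89.26 °C

T_f ≈ 89.3 °C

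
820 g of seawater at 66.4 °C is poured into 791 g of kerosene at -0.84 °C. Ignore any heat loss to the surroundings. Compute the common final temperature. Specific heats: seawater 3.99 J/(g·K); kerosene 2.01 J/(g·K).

T_f ≈ 44.4 °C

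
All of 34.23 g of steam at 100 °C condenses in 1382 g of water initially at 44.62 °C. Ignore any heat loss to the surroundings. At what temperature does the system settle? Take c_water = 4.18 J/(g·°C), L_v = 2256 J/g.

Energy conservation, ΣQ = 0:
condense steam: −34.23·2256 = −77223
  condensate cools 100→T: 34.23·4.18·(T − 100) = 143.08(T − 100)
  original water: 5776.8(T − 44.62)
5919.8 T = 77223 + 14308 + 257759 = 349290
T ≈ 59.00 °C (< 100 °C, so full condensation is consistent).

T_f ≈ 59.0 °C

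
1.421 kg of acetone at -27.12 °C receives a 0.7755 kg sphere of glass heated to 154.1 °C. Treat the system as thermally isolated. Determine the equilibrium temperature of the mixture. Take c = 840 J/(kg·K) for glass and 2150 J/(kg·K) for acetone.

T_f is the heat-capacity-weighted average of the initial temperatures:
T_f = (651.42*154.1 + 3055.2*(-27.12)) / (651.42 + 3055.2)
    = 17528 / 3706.6 ≈ 4.73 °C

T_f ≈ 4.7 °C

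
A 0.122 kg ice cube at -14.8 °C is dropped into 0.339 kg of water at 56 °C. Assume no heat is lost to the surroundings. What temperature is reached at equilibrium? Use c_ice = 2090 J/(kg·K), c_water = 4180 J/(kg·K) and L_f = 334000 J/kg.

T_f ≈ 18.1 °C

Let T be the final temperature. ΣQ_i = 0:
ice -14.8→0 °C: 0.122·2090·14.8 = 3773.7
  melt ice: 0.122·334000 = 40748
  meltwater 0→T: 0.122·4180·T = 509.96 T
  water: 1417(T − 56)
1927 T = 79353 − 44522 = 34831
T ≈ 18.08 °C — above 0 °C, consistent with complete melting.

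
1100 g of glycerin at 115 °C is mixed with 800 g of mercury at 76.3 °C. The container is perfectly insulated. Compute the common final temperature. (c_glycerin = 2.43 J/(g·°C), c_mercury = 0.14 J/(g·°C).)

T_f ≈ 113.4 °C

Heat gained plus heat lost sum to zero:
1100×2.43×(T − 115) + 800×0.14×(T − 76.3) = 0
2785 T = 315941
T = 315941 / 2785 = 113 °C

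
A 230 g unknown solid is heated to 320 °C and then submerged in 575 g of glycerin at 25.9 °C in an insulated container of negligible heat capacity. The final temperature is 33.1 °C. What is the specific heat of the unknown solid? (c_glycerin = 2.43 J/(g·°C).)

c ≈ 0.152 J/(g·°C)

m_s c (T_s − T_f) = m_glycerin c_glycerin (T_f − T_0):
230·c·(320 − 33.1) = 575·2.43·(33.1 − 25.9)
65987 c = 10060  ⇒  c ≈ 0.1525 J/(g·°C)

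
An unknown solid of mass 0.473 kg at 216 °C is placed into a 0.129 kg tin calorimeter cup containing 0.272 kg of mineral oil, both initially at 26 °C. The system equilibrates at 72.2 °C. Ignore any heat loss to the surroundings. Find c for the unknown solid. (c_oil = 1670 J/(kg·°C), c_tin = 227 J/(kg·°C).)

c ≈ 328 J/(kg·°C)

Taking heat into each body as positive, Σ m c ΔT = 0:
0.473·c·(72.2 − 216) + 0.272·1670·(72.2 − 26) + 0.129·227·(72.2 − 26) = 0
-68.02 c = -22339
c = -22339/-68.02 ≈ 328.4 J/(kg·°C)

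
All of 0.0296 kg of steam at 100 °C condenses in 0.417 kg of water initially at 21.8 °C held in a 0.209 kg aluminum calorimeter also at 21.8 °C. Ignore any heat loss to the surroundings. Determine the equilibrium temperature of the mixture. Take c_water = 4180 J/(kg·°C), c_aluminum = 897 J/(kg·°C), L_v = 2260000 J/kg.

Setting the total heat transfer to zero:
condense steam: −0.0296×2260000 = −66896
  condensed water 100 °C→T: 123.73(T − 100)
  water warms: 0.417×4180×(T − 21.8) = 1743.1(T − 21.8)
  cup: 187.47(T − 21.8)
2054.3 T = 66896 + 12373 + 42086 = 121354
T ≈ 59.07 °C (< 100 °C, so full condensation is consistent).

T_f ≈ 59.1 °C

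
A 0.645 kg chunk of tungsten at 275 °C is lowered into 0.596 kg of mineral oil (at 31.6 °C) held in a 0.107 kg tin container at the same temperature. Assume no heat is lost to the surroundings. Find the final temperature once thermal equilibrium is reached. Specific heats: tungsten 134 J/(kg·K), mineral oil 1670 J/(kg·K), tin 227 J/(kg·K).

T_f ≈ 50.6 °C

Taking heat into each body as positive, Σ m c ΔT = 0:
0.645*134*(T − 275) + 0.596*1670*(T − 31.6) + 0.107*227*(T − 31.6) = 0
1106 T = 55988
T ≈ 50.62 °C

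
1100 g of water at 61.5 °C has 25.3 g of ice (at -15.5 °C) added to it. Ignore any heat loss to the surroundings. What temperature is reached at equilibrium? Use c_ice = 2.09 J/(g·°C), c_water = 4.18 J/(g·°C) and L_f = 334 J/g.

Let T be the final temperature. ΣQ_i = 0:
warm ice to 0 °C: 25.3·2.09·(0 − (-15.5)) = 819.59; melt ice: 25.3·334 = 8450.2; warm the meltwater: 105.75 T; water: 4598(T − 61.5)
4703.8 T = 282777 − 9269.8 = 273507
T ≈ 58.15 °C — above 0 °C, consistent with complete melting.

T_f ≈ 58.1 °C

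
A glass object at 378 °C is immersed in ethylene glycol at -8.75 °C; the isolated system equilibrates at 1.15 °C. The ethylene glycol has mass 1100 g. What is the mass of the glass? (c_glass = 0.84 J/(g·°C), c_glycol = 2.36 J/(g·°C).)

m ≈ 81.2 g

Let T be the final temperature. ΣQ_i = 0:
m×0.84×(1.15 − 378) + 1100×2.36×(1.15 − (-8.75)) = 0
-316.55 m = -25700
m = -25700/-316.55 ≈ 81.19 g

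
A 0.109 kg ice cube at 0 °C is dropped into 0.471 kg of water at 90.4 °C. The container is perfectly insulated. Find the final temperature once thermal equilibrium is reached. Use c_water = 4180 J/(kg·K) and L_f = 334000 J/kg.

T_f ≈ 58.4 °C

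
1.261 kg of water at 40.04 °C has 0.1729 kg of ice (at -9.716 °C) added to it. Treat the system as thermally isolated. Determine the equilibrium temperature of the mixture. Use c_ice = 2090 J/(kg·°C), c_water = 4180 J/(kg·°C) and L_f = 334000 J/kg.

T_f ≈ 25.0 °C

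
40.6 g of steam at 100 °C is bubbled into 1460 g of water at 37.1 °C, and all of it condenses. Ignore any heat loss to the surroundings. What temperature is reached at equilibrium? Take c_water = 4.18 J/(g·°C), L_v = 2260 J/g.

T_f ≈ 53.4 °C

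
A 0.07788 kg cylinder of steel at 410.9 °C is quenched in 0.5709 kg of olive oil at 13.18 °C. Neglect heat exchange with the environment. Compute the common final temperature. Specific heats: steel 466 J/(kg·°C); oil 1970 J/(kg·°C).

Heat gained plus heat lost sum to zero:
0.07788*466*(T − 410.9) + 0.5709*1970*(T − 13.18) = 0
(36.29 + 1124.7) T = 36.29*410.9 + 1124.7*13.18
T = 29736/1161 ≈ 25.61 °C

T_f ≈ 25.6 °C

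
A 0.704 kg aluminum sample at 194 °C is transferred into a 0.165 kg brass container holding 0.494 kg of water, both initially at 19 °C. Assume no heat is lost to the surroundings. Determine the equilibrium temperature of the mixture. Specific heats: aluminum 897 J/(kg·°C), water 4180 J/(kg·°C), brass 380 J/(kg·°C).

T_f = Σ m_i c_i T_i / Σ m_i c_i:
T_f = (631.49×194 + 2064.9×19 + 62.7×19) / (631.49 + 2064.9 + 62.7)
    = 162933 / 2759.1 ≈ 59.05 °C

T_f ≈ 59.1 °C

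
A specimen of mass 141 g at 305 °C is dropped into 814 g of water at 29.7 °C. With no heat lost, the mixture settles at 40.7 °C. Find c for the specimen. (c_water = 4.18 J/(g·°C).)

c ≈ 1 J/(g·°C)

Net heat exchanged in the isolated system is zero:
141×c×(40.7 − 305) + 814×4.18×(40.7 − 29.7) = 0
-37266 c = -37428
c = -37428/-37266 ≈ 1.004 J/(g·°C)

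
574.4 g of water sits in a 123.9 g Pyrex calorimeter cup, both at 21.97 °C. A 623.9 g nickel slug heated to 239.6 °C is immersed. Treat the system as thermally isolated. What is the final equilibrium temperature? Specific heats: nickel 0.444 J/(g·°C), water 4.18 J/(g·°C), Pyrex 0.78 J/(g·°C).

T_f ≈ 43.7 °C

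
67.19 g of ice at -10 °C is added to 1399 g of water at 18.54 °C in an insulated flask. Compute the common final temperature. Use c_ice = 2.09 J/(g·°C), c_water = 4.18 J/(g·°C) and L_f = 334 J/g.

Heat gained plus heat lost sum to zero:
warm ice to 0 °C: 67.19×2.09×(0 − (-10)) = 1404.3
  latent heat to melt: 67.19×334 = 22441
  warm the meltwater: 280.85 T
  water: 5847.8(T − 18.54)
6128.7 T = 108419 − 23846 = 84573
T ≈ 13.80 °C (positive, so assuming full melt was valid).

T_f ≈ 13.8 °C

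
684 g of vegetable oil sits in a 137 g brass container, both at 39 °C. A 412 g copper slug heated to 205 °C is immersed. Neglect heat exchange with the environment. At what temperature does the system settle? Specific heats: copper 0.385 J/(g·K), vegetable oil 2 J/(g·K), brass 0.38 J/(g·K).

T_f ≈ 55.7 °C

Taking heat into each body as positive, Σ m c ΔT = 0:
412*0.385*(T − 205) + 684*2*(T − 39) + 137*0.38*(T − 39) = 0
158.62(T − 205) + 1368(T − 39) + 52.06(T − 39) = 0
1578.7 T = 87899
T = 87899 / 1578.7 = 55.7 °C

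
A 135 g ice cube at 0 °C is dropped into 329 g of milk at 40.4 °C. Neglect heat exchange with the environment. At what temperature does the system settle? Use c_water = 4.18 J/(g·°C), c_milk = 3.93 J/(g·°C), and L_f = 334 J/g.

T_f ≈ 3.8 °C

Taking heat into each body as positive, Σ m c ΔT = 0:
fusion: m_ice L_f = 135×334 = 45090; warm the meltwater: 564.3 T; milk cools: 329×3.93×(T − 40.4) = 1293(T − 40.4)
1857.3 T = 52236 − 45090 = 7146
T ≈ 3.85 °C (positive, so assuming full melt was valid).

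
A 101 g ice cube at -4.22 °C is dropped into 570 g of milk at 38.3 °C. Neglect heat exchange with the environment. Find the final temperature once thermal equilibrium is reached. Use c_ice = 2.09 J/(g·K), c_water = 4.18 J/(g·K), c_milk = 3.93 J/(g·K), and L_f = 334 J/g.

T_f ≈ 19.2 °C

Conservation of energy gives ΣQ = 0:
warm ice to 0 °C: 101×2.09×(0 − (-4.22)) = 890.8; melt ice: 101×334 = 33734; meltwater 0→T: 101×4.18×T = 422.18 T; milk: 2240.1(T − 38.3)
2662.3 T = 85796 − 34625 = 51171
T ≈ 19.22 °C. Since T > 0 °C, the all-ice-melts assumption holds.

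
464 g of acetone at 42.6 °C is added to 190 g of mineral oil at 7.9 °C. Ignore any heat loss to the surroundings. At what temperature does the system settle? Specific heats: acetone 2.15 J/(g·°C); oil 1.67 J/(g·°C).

Set heat shed by the hot body equal to heat absorbed by the cold body:
464×2.15×(42.6 − T) = 190×1.67×(T − 7.9)
997.6(42.6 − T) = 317.3(T − 7.9)
1314.9 T = 45004  ⇒  T ≈ 34.23 °C

T_f ≈ 34.2 °C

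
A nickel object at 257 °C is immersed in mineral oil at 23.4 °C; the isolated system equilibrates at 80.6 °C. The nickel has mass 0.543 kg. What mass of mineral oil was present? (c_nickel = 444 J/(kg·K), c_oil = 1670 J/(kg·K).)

m ≈ 0.445 kg

Heat lost by the nickel = heat gained by the oil:
0.543×444×(257 − 80.6) = m×1670×(80.6 − 23.4)
95524 m = 42529  ⇒  m ≈ 0.4452 kg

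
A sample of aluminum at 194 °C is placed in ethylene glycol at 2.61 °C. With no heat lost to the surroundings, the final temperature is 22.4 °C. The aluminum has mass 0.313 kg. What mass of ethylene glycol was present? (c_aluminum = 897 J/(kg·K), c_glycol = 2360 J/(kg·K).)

Conservation of energy gives ΣQ = 0:
0.313·897·(22.4 − 194) + m·2360·(22.4 − 2.61) = 0
46704 m = 48179
m = 48179/46704 ≈ 1.032 kg

m ≈ 1.03 kg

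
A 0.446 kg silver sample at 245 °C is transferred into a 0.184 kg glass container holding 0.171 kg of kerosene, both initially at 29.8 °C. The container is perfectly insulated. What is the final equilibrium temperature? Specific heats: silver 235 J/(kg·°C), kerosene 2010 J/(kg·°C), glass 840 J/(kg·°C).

T_f ≈ 67.2 °C

Setting the total heat transfer to zero:
0.446*235*(T − 245) + 0.171*2010*(T − 29.8) + 0.184*840*(T − 29.8) = 0
(104.81 + 343.71 + 154.56) T = 104.81*245 + 343.71*29.8 + 154.56*29.8
T = 40527/603.08 ≈ 67.20 °C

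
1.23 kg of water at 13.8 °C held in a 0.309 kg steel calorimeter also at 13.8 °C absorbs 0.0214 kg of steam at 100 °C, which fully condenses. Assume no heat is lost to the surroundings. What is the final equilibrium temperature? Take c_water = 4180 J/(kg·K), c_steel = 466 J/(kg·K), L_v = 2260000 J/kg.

Let T be the final temperature. ΣQ_i = 0:
condense steam: −0.0214·2260000 = −48364; condensate cools 100→T: 0.0214·4180·(T − 100) = 89.45(T − 100); water warms: 1.23·4180·(T − 13.8) = 5141.4(T − 13.8); steel cup: 0.309·466·(T − 13.8) = 143.99(T − 13.8)
5374.8 T = 48364 + 8945.2 + 72938 = 130248
T ≈ 24.23 °C (< 100 °C, so full condensation is consistent).

T_f ≈ 24.2 °C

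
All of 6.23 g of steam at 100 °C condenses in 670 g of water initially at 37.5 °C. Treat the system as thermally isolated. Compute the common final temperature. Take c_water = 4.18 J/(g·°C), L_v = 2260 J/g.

Conservation of energy gives ΣQ = 0:
latent heat released on condensation: 6.23·2260 = 14080
  condensate cools 100→T: 6.23·4.18·(T − 100) = 26.04(T − 100)
  original water: 2800.6(T − 37.5)
2826.6 T = 14080 + 2604.1 + 105022 = 121706
T ≈ 43.06 °C (< 100 °C, so full condensation is consistent).

T_f ≈ 43.1 °C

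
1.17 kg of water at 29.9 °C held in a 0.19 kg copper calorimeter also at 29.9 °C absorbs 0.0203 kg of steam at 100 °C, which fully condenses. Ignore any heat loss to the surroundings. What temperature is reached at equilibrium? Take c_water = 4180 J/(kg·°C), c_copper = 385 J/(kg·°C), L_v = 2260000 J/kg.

T_f ≈ 40.2 °C

Energy conservation, ΣQ = 0:
condense steam: −0.0203×2260000 = −45878; condensed water 100 °C→T: 84.85(T − 100); original water: 4890.6(T − 29.9); cup: 73.15(T − 29.9)
5048.6 T = 45878 + 8485.4 + 148416 = 202780
T ≈ 40.17 °C — below 100 °C, confirming all the steam condensed.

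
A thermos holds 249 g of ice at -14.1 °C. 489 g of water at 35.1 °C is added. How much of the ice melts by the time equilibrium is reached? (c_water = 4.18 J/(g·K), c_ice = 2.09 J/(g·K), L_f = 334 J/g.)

m_melted ≈ 193 g

Cooling the water to 0 °C releases 489×4.18×35.1 = 71745 J.
Warming the ice to 0 °C takes 249×2.09×14.1 = 7337.8 J, leaving 64407 J for melting.
Fully melting the ice requires m_ice L_f = 249×334 = 83166 J.
That's not enough to melt it all — equilibrium is at 0 °C with ice remaining.
Mass melted = 64407/334 ≈ 192.8 g.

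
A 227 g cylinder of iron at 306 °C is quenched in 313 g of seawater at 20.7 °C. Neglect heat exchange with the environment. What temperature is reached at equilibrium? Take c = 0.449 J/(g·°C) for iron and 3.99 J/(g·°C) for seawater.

T_f ≈ 42.2 °C

Energy conservation, ΣQ = 0:
227·0.449·(T − 306) + 313·3.99·(T − 20.7) = 0
101.92(T − 306) + 1248.9(T − 20.7) = 0
1350.8 T = 57040
T = 57040/1350.8 ≈ 42.23 °C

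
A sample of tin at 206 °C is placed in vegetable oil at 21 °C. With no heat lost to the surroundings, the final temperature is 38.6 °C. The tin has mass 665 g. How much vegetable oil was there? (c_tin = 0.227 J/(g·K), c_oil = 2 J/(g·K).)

|Q_tin| = |Q_oil|:
665·0.227·(206 − 38.6) = m·2·(38.6 − 21)
35.2 m = 25270  ⇒  m ≈ 717.9 g

m ≈ 718 g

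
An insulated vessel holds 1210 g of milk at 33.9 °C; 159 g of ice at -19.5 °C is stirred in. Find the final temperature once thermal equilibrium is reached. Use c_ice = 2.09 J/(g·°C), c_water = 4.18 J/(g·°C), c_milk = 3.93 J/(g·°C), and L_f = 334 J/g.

Setting the total heat transfer to zero:
ice -19.5→0 °C: 159·2.09·19.5 = 6480; latent heat to melt: 159·334 = 53106; warm the meltwater: 664.62 T; milk: 4755.3(T − 33.9)
5419.9 T = 161205 − 59586 = 101619
T ≈ 18.75 °C (positive, so assuming full melt was valid).

T_f ≈ 18.7 °C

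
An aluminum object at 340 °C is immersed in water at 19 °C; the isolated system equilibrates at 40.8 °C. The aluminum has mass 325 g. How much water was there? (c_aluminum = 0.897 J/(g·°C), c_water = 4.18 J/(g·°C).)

m ≈ 957 g

Conservation of energy gives ΣQ = 0:
325·0.897·(40.8 − 340) + m·4.18·(40.8 − 19) = 0
91.12 m = 87224
m = 87224/91.12 ≈ 957.2 g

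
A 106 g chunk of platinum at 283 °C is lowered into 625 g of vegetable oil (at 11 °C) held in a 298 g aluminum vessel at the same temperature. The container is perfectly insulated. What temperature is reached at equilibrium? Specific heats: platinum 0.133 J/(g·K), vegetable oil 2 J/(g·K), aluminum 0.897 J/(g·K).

T_f ≈ 13.5 °C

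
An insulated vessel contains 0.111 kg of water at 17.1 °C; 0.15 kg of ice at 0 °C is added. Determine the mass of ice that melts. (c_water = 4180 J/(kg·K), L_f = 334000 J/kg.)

m_melted ≈ 0.0238 kg

Heat available from the water dropping to 0 °C: 0.111·4180·17.1 = 7934.1 J.
To melt every bit of ice: 0.15·334000 = 50100 J.
Since 7934.1 < 50100 J, not all the ice melts; equilibrium is at 0 °C.
m_melt = 7934.1 / L_f = 0.02375 kg.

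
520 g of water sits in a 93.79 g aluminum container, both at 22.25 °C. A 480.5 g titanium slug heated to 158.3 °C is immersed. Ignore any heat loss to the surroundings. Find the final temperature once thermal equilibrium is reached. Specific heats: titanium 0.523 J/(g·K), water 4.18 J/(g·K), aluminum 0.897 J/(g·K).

T_f ≈ 35.9 °C

Heat gained plus heat lost sum to zero:
480.5·0.523·(T − 158.3) + 520·4.18·(T − 22.25) + 93.79·0.897·(T − 22.25) = 0
2509 T = 90016
T ≈ 35.88 °C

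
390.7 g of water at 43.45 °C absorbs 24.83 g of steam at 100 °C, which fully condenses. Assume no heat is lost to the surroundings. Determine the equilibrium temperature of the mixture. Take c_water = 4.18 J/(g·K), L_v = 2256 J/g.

T_f ≈ 79.1 °C

Taking heat into each body as positive, Σ m c ΔT = 0:
latent heat released on condensation: 24.83·2256 = 56016
  condensate cools 100→T: 24.83·4.18·(T − 100) = 103.79(T − 100)
  original water: 1633.1(T − 43.45)
1736.9 T = 56016 + 10379 + 70959 = 137355
T ≈ 79.08 °C — below 100 °C, confirming all the steam condensed.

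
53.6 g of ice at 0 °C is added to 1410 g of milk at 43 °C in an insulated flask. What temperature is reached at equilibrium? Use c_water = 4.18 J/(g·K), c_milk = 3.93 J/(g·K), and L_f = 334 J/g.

T_f ≈ 38.2 °C

Conservation of energy gives ΣQ = 0:
latent heat to melt: 53.6·334 = 17902
  warm the meltwater: 224.05 T
  milk cools: 1410·3.93·(T − 43) = 5541.3(T − 43)
5765.3 T = 238276 − 17902 = 220374
T ≈ 38.22 °C (positive, so assuming full melt was valid).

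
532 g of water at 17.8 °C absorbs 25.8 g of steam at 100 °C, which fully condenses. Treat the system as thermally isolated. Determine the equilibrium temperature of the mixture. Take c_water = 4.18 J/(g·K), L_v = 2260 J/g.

Energy balance with sensible and latent terms:
condense steam: −25.8·2260 = −58308
  condensate cools 100→T: 25.8·4.18·(T − 100) = 107.84(T − 100)
  original water: 2223.8(T − 17.8)
2331.6 T = 58308 + 10784 + 39583 = 108675
T ≈ 46.61 °C, under the boiling point, so the assumption holds.

T_f ≈ 46.6 °C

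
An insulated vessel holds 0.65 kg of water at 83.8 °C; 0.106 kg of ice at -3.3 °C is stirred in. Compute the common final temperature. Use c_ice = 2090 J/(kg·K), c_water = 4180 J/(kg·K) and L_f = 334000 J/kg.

T_f ≈ 60.6 °C

Energy conservation, ΣQ = 0:
warm ice to 0 °C: 0.106·2090·(0 − (-3.3)) = 731.08
  melt ice: 0.106·334000 = 35404
  warm the meltwater: 443.08 T
  water: 2717(T − 83.8)
3160.1 T = 227685 − 36135 = 191550
T ≈ 60.62 °C. Since T > 0 °C, the all-ice-melts assumption holds.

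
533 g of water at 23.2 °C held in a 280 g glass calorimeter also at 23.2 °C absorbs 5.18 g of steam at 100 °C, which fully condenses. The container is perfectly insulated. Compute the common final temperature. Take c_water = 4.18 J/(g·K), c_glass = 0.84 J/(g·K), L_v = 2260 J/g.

T_f ≈ 28.6 °C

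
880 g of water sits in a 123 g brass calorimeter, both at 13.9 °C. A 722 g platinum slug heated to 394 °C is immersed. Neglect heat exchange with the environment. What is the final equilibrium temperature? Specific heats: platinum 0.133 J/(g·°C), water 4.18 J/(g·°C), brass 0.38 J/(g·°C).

T_f ≈ 23.5 °C

Heat gained plus heat lost sum to zero:
722*0.133*(T − 394) + 880*4.18*(T − 13.9) + 123*0.38*(T − 13.9) = 0
96.03(T − 394) + 3678.4(T − 13.9) + 46.74(T − 13.9) = 0
(96.03 + 3678.4 + 46.74) T = 96.03*394 + 3678.4*13.9 + 46.74*13.9
T = 89614 / 3821.2 = 23.5 °C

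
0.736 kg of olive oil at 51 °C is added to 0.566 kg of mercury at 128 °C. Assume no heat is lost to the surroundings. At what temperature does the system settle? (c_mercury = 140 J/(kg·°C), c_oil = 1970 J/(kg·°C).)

T_f ≈ 55.0 °C

T_f = Σ m_i c_i T_i / Σ m_i c_i:
T_f = (79.24·128 + 1449.9·51) / (79.24 + 1449.9)
    = 84089 / 1529.2 ≈ 54.99 °C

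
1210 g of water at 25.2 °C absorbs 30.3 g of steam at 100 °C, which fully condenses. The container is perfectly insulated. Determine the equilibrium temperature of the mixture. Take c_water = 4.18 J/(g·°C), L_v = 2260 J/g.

Energy balance with sensible and latent terms:
steam→water at 100 °C releases m L_v = 30.3×2260 = 68478
  condensed water 100 °C→T: 126.65(T − 100)
  water warms: 1210×4.18×(T − 25.2) = 5057.8(T − 25.2)
5184.5 T = 68478 + 12665 + 127457 = 208600
T ≈ 40.24 °C (< 100 °C, so full condensation is consistent).

T_f ≈ 40.2 °C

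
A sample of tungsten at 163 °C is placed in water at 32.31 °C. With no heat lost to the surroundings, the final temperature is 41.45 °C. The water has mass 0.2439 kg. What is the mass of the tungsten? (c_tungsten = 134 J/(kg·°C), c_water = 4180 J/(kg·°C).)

|Q_tungsten| = |Q_water|:
m×134×(163 − 41.45) = 0.2439×4180×(41.45 − 32.31)
16288 m = 9318.2  ⇒  m ≈ 0.5721 kg

m ≈ 0.572 kg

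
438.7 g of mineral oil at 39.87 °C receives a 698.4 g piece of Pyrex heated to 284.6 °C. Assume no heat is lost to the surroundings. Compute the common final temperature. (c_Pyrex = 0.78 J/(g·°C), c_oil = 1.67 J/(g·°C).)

Net heat exchanged in the isolated system is zero:
698.4·0.78·(T − 284.6) + 438.7·1.67·(T − 39.87) = 0
544.75(T − 284.6) + 732.63(T − 39.87) = 0
(544.75 + 732.63) T = 544.75·284.6 + 732.63·39.87
T = 184246/1277.4 ≈ 144.24 °C

T_f ≈ 144.2 °C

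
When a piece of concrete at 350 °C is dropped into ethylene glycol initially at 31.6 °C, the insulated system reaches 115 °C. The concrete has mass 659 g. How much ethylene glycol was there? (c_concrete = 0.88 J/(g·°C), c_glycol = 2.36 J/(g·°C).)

Heat lost by the concrete = heat gained by the glycol:
659×0.88×(350 − 115) = m×2.36×(115 − 31.6)
196.82 m = 136281  ⇒  m ≈ 692.4 g

m ≈ 692 g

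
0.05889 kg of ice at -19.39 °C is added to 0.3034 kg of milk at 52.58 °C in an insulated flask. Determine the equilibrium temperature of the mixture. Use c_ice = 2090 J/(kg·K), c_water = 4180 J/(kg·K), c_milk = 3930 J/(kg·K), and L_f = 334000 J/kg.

T_f ≈ 28.3 °C

Conservation of energy gives ΣQ = 0:
warm ice to 0 °C: 0.05889·2090·(0 − (-19.39)) = 2386.5; fusion: m_ice L_f = 0.05889·334000 = 19669; warm the meltwater: 246.16 T; milk cools: 0.3034·3930·(T − 52.58) = 1192.4(T − 52.58)
1438.5 T = 62694 − 22056 = 40639
T ≈ 28.25 °C — above 0 °C, consistent with complete melting.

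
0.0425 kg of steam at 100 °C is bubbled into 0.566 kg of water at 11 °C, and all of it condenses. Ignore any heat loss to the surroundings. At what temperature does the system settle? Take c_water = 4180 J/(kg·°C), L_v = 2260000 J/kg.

T_f ≈ 55.0 °C

Conservation of energy gives ΣQ = 0:
condense steam: −0.0425·2260000 = −96050; condensed water 100 °C→T: 177.65(T − 100); water warms: 0.566·4180·(T − 11) = 2365.9(T − 11)
2543.5 T = 96050 + 17765 + 26025 = 139840
T ≈ 54.98 °C — below 100 °C, confirming all the steam condensed.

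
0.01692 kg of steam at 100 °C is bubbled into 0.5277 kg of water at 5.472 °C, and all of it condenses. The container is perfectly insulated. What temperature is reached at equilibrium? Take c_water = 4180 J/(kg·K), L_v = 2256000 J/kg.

Sum of m c ΔT and latent-heat terms is zero:
latent heat released on condensation: 0.01692×2256000 = 38172; condensate cools 100→T: 0.01692×4180×(T − 100) = 70.73(T − 100); original water: 2205.8(T − 5.472)
2276.5 T = 38172 + 7072.6 + 12070 = 57314
T ≈ 25.18 °C — below 100 °C, confirming all the steam condensed.

T_f ≈ 25.2 °C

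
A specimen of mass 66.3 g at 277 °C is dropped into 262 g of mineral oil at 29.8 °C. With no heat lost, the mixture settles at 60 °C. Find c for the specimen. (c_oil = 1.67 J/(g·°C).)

c ≈ 0.918 J/(g·°C)

m_s c (T_s − T_f) = m_oil c_oil (T_f − T_0):
66.3·c·(277 − 60) = 262·1.67·(60 − 29.8)
14387 c = 13214  ⇒  c ≈ 0.9184 J/(g·°C)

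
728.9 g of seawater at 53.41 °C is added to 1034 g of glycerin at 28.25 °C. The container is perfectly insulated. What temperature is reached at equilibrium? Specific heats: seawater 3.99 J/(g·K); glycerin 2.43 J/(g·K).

T_f ≈ 41.7 °C

Setting the total heat transfer to zero:
728.9×3.99×(T − 53.41) + 1034×2.43×(T − 28.25) = 0
2908.3(T − 53.41) + 2512.6(T − 28.25) = 0
5420.9 T = 226314
T = 226314/5420.9 ≈ 41.75 °C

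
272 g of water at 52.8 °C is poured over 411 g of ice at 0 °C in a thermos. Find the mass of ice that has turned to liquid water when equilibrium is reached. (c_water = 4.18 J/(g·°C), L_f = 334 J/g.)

m_melted ≈ 180 g

Water can give up m c ΔT = 272·4.18·52.8 = 60031 J before reaching 0 °C.
Melting all 411 g of ice would need 411·334 = 137274 J.
60031 J < 137274 J, so only part of the ice melts and the system sits at 0 °C.
m_melted·334 = 60031  ⇒  m_melted ≈ 179.7 g.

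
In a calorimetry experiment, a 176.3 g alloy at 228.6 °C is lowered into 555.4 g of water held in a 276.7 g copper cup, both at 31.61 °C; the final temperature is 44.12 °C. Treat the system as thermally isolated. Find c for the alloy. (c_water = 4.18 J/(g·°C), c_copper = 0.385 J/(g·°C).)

c ≈ 0.934 J/(g·°C)

Conservation of energy gives ΣQ = 0:
176.3·c·(44.12 − 228.6) + 555.4·4.18·(44.12 − 31.61) + 276.7·0.385·(44.12 − 31.61) = 0
-32524 c = -30376
c = -30376/-32524 ≈ 0.9339 J/(g·°C)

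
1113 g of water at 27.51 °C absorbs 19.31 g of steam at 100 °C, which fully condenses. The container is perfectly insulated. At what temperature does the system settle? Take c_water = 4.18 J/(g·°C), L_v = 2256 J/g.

Sum of m c ΔT and latent-heat terms is zero:
latent heat released on condensation: 19.31×2256 = 43563; condensate cools 100→T: 19.31×4.18×(T − 100) = 80.72(T − 100); water warms: 1113×4.18×(T − 27.51) = 4652.3(T − 27.51)
4733.1 T = 43563 + 8071.6 + 127986 = 179621
T ≈ 37.95 °C, under the boiling point, so the assumption holds.

T_f ≈ 38.0 °C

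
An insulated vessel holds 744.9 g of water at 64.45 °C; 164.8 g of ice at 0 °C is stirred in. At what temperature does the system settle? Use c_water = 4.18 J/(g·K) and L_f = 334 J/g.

T_f ≈ 38.3 °C

Energy conservation, ΣQ = 0:
fusion: m_ice L_f = 164.8×334 = 55043
  warm the meltwater: 688.86 T
  water: 3113.7(T − 64.45)
3802.5 T = 200677 − 55043 = 145634
T ≈ 38.30 °C. Since T > 0 °C, the all-ice-melts assumption holds.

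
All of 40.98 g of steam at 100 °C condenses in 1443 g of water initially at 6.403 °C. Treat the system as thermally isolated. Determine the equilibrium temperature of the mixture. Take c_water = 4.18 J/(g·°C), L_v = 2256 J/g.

T_f ≈ 23.9 °C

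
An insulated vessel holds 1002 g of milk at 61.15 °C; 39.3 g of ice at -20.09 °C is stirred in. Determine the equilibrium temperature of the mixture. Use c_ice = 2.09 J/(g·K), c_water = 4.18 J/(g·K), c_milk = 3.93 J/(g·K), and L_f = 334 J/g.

T_f ≈ 55.1 °C

Net heat exchanged in the isolated system is zero:
warm ice to 0 °C: 39.3×2.09×(0 − (-20.09)) = 1650.1; melt ice: 39.3×334 = 13126; meltwater 0→T: 39.3×4.18×T = 164.27 T; milk: 3937.9(T − 61.15)
4102.1 T = 240800 − 14776 = 226024
T ≈ 55.10 °C (positive, so assuming full melt was valid).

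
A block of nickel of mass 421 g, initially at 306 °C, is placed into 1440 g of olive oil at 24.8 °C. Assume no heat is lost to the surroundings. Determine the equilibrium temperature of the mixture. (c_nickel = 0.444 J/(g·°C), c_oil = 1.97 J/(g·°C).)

T_f ≈ 42.2 °C

Net heat exchanged in the isolated system is zero:
421×0.444×(T − 306) + 1440×1.97×(T − 24.8) = 0
186.92(T − 306) + 2836.8(T − 24.8) = 0
3023.7 T = 127551
T ≈ 42.18 °C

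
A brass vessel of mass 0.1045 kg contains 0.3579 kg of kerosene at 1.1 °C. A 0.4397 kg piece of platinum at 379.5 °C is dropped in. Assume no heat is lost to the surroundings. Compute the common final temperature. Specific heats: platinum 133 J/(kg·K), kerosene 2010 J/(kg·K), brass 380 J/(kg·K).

T_f ≈ 28.2 °C

Energy conservation, ΣQ = 0:
0.4397*133*(T − 379.5) + 0.3579*2010*(T − 1.1) + 0.1045*380*(T − 1.1) = 0
58.48(T − 379.5) + 719.38(T − 1.1) + 39.71(T − 1.1) = 0
(58.48 + 719.38 + 39.71) T = 58.48*379.5 + 719.38*1.1 + 39.71*1.1
T = 23028 / 817.57 = 28.2 °C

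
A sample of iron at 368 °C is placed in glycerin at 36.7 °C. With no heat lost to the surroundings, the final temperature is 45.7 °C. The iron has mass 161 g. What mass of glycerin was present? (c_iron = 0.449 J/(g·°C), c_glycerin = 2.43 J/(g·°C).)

Net heat exchanged in the isolated system is zero:
161×0.449×(45.7 − 368) + m×2.43×(45.7 − 36.7) = 0
21.87 m = 23299
m = 23299/21.87 ≈ 1065 g

m ≈ 1070 g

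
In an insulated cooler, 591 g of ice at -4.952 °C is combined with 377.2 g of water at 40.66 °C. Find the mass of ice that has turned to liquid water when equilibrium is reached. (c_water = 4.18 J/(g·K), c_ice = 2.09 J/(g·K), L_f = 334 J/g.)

Heat available from the water dropping to 0 °C: 377.2×4.18×40.66 = 64108 J.
Warming the ice to 0 °C takes 591×2.09×4.952 = 6116.7 J, leaving 57992 J for melting.
Fully melting the ice requires m_ice L_f = 591×334 = 197394 J.
Since 57992 < 197394 J, not all the ice melts; equilibrium is at 0 °C.
Mass melted = 57992/334 ≈ 173.6 g.

m_melted ≈ 174 g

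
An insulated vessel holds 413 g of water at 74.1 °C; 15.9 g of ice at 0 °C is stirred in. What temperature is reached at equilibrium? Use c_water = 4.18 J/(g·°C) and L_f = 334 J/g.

Conservation of energy gives ΣQ = 0:
fusion: m_ice L_f = 15.9·334 = 5310.6; meltwater 0→T: 15.9·4.18·T = 66.46 T; water cools: 413·4.18·(T − 74.1) = 1726.3(T − 74.1)
1792.8 T = 127922 − 5310.6 = 122611
T ≈ 68.39 °C — above 0 °C, consistent with complete melting.

T_f ≈ 68.4 °C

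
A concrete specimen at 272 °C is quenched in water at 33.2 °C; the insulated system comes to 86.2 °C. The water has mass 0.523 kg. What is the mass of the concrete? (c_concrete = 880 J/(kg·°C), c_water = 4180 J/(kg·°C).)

m ≈ 0.709 kg

Taking heat into each body as positive, Σ m c ΔT = 0:
m×880×(86.2 − 272) + 0.523×4180×(86.2 − 33.2) = 0
-163504 m = -115865
m = -115865/-163504 ≈ 0.7086 kg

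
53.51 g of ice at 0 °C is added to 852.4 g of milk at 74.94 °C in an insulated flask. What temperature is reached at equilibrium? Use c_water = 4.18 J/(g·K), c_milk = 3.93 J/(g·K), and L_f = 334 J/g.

Conservation of energy gives ΣQ = 0:
latent heat to melt: 53.51·334 = 17872
  warm the meltwater: 223.67 T
  milk cools: 852.4·3.93·(T − 74.94) = 3349.9(T − 74.94)
3573.6 T = 251044 − 17872 = 233172
T ≈ 65.25 °C — above 0 °C, consistent with complete melting.

T_f ≈ 65.2 °C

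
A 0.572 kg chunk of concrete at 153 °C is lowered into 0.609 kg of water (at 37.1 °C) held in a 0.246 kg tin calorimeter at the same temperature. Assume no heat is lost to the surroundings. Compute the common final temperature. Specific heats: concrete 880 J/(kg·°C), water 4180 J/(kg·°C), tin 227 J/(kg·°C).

T_f ≈ 55.9 °C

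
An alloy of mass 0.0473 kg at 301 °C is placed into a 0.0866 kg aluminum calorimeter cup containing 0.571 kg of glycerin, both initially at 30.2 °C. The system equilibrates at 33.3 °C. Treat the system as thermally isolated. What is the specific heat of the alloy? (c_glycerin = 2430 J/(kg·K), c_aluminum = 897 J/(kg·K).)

Let T be the final temperature. ΣQ_i = 0:
0.0473·c·(33.3 − 301) + 0.571·2430·(33.3 − 30.2) + 0.0866·897·(33.3 − 30.2) = 0
-12.66 c = -4542.2
c = -4542.2/-12.66 ≈ 358.7 J/(kg·K)

c ≈ 359 J/(kg·K)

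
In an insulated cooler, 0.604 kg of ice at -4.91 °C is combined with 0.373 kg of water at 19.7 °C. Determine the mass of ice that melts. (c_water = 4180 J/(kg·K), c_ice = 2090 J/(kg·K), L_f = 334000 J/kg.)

m_melted ≈ 0.0734 kg

Cooling the water to 0 °C releases 0.373×4180×19.7 = 30715 J.
Of that, 0.604×2090×4.91 = 6198.2 J goes to bring the ice to 0 °C, leaving 24517 J.
Fully melting the ice requires m_ice L_f = 0.604×334000 = 201736 J.
That's not enough to melt it all — equilibrium is at 0 °C with ice remaining.
m_melted×334000 = 24517  ⇒  m_melted ≈ 0.0734 kg.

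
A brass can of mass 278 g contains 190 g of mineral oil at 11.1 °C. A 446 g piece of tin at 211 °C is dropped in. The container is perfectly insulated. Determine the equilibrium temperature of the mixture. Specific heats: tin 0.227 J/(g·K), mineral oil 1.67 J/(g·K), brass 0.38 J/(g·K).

T_f ≈ 49.7 °C

Net heat exchanged in the isolated system is zero:
446*0.227*(T − 211) + 190*1.67*(T − 11.1) + 278*0.38*(T − 11.1) = 0
101.24(T − 211) + 317.3(T − 11.1) + 105.64(T − 11.1) = 0
524.18 T = 26057
T ≈ 49.71 °C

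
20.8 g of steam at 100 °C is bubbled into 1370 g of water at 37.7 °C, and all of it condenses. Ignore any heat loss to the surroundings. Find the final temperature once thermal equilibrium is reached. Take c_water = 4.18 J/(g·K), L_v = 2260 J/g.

Setting the total heat transfer to zero:
latent heat released on condensation: 20.8·2260 = 47008
  condensate cools 100→T: 20.8·4.18·(T − 100) = 86.94(T − 100)
  water warms: 1370·4.18·(T − 37.7) = 5726.6(T − 37.7)
5813.5 T = 47008 + 8694.4 + 215893 = 271595
T ≈ 46.72 °C (< 100 °C, so full condensation is consistent).

T_f ≈ 46.7 °C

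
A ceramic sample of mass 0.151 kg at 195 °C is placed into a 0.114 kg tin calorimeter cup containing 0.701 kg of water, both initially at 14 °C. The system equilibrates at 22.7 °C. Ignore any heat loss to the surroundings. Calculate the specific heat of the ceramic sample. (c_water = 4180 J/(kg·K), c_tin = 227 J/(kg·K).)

c ≈ 988 J/(kg·K)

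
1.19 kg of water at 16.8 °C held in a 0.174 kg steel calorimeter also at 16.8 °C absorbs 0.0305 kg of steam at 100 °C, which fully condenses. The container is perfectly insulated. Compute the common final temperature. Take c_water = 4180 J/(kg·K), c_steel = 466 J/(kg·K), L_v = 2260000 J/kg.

Let T be the final temperature. ΣQ_i = 0:
condense steam: −0.0305·2260000 = −68930; condensed water 100 °C→T: 127.49(T − 100); water warms: 1.19·4180·(T − 16.8) = 4974.2(T − 16.8); cup: 81.08(T − 16.8)
5182.8 T = 68930 + 12749 + 84929 = 166608
T ≈ 32.15 °C (< 100 °C, so full condensation is consistent).

T_f ≈ 32.1 °C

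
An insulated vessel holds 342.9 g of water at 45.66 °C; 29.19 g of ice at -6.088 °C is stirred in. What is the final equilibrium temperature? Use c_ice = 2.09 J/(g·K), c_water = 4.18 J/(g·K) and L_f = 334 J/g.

Heat gained plus heat lost sum to zero:
warm ice to 0 °C: 29.19×2.09×(0 − (-6.088)) = 371.41; melt ice: 29.19×334 = 9749.5; warm the meltwater: 122.01 T; water cools: 342.9×4.18×(T − 45.66) = 1433.3(T − 45.66)
1555.3 T = 65445 − 10121 = 55325
T ≈ 35.57 °C. Since T > 0 °C, the all-ice-melts assumption holds.

T_f ≈ 35.6 °C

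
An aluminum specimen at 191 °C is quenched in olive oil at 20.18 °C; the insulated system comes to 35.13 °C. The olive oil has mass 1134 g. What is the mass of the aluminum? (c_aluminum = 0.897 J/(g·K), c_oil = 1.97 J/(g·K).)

m ≈ 239 g

Heat lost by the aluminum = heat gained by the oil:
m×0.897×(191 − 35.13) = 1134×1.97×(35.13 − 20.18)
139.82 m = 33398  ⇒  m ≈ 238.9 g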